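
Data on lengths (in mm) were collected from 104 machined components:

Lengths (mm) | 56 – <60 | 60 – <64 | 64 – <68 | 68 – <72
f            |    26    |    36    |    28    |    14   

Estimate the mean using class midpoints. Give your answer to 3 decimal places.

63.154

Midpoints: 58, 62, 66, 70
Σfm = 26×58 + 36×62 + 28×66 + 14×70 = 6568
n = Σf = 104
Mean = 6568 / 104 = 63.1538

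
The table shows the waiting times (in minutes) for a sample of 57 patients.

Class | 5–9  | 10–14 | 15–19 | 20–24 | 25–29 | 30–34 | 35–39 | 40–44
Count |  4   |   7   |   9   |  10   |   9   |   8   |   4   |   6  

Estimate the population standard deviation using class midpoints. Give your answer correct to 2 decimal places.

10.13

Midpoints: 7, 12, 17, 22, 27, 32, 37, 42
n = 57, Σfm = 1384, mean = 24.2807
Σfm² = 39458
Σf(m − x̄)² = Σfm² − (Σfm)²/n = 39458 − 1384²/57 = 5853.5088
Population variance = 5853.5088 / 57 = 102.6931
Standard deviation = √102.6931 = 10.1338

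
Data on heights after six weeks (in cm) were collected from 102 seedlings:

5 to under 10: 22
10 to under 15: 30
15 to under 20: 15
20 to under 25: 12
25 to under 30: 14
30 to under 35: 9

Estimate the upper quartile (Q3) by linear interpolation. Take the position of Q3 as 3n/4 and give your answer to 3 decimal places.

23.958

Cumulative frequencies: 22, 52, 67, 79, 93, 102
n = 102; position = 3n/4 = 76.5.
This falls in the class 20 to under 25: L = 20, F = 67, f = 12, h = 5.
Upper quartile ≈ 20 + ((76.5 − 67) / 12) × 5 = 23.9583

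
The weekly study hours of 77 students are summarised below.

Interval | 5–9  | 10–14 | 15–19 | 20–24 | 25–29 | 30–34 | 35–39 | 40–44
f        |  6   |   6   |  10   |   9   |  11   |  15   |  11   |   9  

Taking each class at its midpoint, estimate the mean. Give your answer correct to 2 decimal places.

26.55

Midpoints: 7, 12, 17, 22, 27, 32, 37, 42
Σfm = 6×7 + 6×12 + 10×17 + 9×22 + 11×27 + 15×32 + 11×37 + 9×42 = 2044
n = Σf = 77
Mean = 2044 / 77 = 26.5455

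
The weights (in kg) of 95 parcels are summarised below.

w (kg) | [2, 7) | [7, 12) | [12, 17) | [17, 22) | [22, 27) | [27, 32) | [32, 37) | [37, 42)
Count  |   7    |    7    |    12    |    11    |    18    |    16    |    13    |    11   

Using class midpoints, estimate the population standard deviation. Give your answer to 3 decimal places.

10.262

Midpoints: 4.5, 9.5, 14.5, 19.5, 24.5, 29.5, 34.5, 39.5
n = 95, Σfm = 2282.5, mean = 24.0263
Σfm² = 64843.75
Σf(m − x̄)² = Σfm² − (Σfm)²/n = 64843.75 − 2282.5²/95 = 10003.6842
Population variance = 10003.6842 / 95 = 105.3019
Standard deviation = √105.3019 = 10.2617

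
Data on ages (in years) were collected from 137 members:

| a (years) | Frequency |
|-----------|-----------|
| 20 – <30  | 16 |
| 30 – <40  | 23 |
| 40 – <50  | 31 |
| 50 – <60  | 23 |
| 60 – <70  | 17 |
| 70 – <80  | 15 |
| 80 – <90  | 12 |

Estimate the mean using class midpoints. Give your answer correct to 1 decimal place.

Midpoints: 25, 35, 45, 55, 65, 75, 85
Σfm = 16×25 + 23×35 + 31×45 + 23×55 + 17×65 + 15×75 + 12×85 = 7115
n = Σf = 137
Mean = 7115 / 137 = 51.9343

51.9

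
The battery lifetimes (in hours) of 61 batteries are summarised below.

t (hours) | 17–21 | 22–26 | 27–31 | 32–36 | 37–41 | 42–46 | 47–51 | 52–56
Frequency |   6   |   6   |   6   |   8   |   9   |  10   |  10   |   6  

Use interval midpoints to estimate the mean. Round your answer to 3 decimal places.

37.852

Midpoints: 19, 24, 29, 34, 39, 44, 49, 54
Σfm = 6×19 + 6×24 + 6×29 + 8×34 + 9×39 + 10×44 + 10×49 + 6×54 = 2309
n = Σf = 61
Mean = 2309 / 61 = 37.8525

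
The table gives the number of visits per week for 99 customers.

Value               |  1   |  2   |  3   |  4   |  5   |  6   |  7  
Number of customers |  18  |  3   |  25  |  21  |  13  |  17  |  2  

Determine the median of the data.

Cumulative frequencies: 18, 21, 46, 67, 80, 97, 99
n = 99, so the median is the value in position (n+1)/2 = 50.
Position 50 falls at value 4.

4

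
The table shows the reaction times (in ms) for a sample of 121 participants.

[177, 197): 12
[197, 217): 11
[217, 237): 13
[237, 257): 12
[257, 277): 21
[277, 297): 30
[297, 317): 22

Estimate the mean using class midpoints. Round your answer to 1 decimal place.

259.6

Midpoints: 187, 207, 227, 247, 267, 287, 307
Σfm = 12×187 + 11×207 + 13×227 + 12×247 + 21×267 + 30×287 + 22×307 = 31407
n = Σf = 121
Mean = 31407 / 121 = 259.5620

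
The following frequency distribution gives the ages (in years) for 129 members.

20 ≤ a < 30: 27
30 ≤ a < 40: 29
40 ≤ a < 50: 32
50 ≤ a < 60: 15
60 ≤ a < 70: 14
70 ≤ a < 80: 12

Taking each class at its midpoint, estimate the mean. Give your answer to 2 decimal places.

44.69

Midpoints: 25, 35, 45, 55, 65, 75
Σfm = 27×25 + 29×35 + 32×45 + 15×55 + 14×65 + 12×75 = 5765
n = Σf = 129
Mean = 5765 / 129 = 44.6899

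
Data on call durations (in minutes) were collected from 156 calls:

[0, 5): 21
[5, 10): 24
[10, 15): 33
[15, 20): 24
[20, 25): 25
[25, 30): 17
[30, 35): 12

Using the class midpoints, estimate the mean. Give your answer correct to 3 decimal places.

Midpoints: 2.5, 7.5, 12.5, 17.5, 22.5, 27.5, 32.5
Σfm = 21×2.5 + 24×7.5 + 33×12.5 + 24×17.5 + 25×22.5 + 17×27.5 + 12×32.5 = 2485
n = Σf = 156
Mean = 2485 / 156 = 15.9295

15.929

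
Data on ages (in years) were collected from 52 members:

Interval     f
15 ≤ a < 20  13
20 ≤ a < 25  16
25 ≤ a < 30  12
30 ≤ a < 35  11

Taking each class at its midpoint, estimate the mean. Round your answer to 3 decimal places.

Midpoints: 17.5, 22.5, 27.5, 32.5
Σfm = 13×17.5 + 16×22.5 + 12×27.5 + 11×32.5 = 1275
n = Σf = 52
Mean = 1275 / 52 = 24.5192

24.519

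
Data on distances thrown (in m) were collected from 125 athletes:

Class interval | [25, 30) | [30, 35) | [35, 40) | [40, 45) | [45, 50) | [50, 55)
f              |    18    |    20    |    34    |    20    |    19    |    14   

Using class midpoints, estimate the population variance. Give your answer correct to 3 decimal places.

59.702

Midpoints: 27.5, 32.5, 37.5, 42.5, 47.5, 52.5
n = 125, Σfm = 4907.5, mean = 39.2600
Σfm² = 200131.25
Σf(m − x̄)² = Σfm² − (Σfm)²/n = 200131.25 − 4907.5²/125 = 7462.8000
Population variance = 7462.8000 / 125 = 59.7024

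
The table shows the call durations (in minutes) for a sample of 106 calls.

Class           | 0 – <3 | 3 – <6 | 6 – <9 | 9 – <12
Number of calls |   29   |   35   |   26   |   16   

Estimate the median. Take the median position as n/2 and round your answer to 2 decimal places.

Cumulative frequencies: 29, 64, 90, 106
n = 106; position = n/2 = 53.
This falls in the class 3 – <6: L = 3, F = 29, f = 35, h = 3.
Median ≈ 3 + ((53 − 29) / 35) × 3 = 5.0571

5.06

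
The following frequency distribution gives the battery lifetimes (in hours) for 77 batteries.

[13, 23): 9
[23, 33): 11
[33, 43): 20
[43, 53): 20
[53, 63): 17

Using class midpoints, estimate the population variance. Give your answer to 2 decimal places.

Midpoints: 18, 28, 38, 48, 58
n = 77, Σfm = 3176, mean = 41.2468
Σfm² = 143688
Σf(m − x̄)² = Σfm² − (Σfm)²/n = 143688 − 3176²/77 = 12688.3117
Population variance = 12688.3117 / 77 = 164.7833

164.78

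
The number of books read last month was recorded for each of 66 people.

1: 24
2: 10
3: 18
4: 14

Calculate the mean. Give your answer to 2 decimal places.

2.33

Values: 1, 2, 3, 4
Σfx = 24×1 + 10×2 + 18×3 + 14×4 = 154
n = Σf = 66
Mean = 154 / 66 = 2.3333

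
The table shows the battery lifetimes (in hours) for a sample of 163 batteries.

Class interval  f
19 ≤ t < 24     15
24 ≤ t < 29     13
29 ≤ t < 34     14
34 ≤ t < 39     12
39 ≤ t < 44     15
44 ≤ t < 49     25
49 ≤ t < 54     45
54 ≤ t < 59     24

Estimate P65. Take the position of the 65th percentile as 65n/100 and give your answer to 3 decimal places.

50.328

Cumulative frequencies: 15, 28, 42, 54, 69, 94, 139, 163
n = 163; position = 65n/100 = 105.95.
This falls in the class 49 ≤ t < 54: L = 49, F = 94, f = 45, h = 5.
65th percentile ≈ 49 + ((105.95 − 94) / 45) × 5 = 50.3278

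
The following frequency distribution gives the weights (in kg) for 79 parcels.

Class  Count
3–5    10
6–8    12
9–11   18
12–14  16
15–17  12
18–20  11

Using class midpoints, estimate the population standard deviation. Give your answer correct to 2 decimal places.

Midpoints: 4, 7, 10, 13, 16, 19
n = 79, Σfm = 913, mean = 11.5570
Σfm² = 12295
Σf(m − x̄)² = Σfm² − (Σfm)²/n = 12295 − 913²/79 = 1743.4937
Population variance = 1743.4937 / 79 = 22.0695
Standard deviation = √22.0695 = 4.6978

4.70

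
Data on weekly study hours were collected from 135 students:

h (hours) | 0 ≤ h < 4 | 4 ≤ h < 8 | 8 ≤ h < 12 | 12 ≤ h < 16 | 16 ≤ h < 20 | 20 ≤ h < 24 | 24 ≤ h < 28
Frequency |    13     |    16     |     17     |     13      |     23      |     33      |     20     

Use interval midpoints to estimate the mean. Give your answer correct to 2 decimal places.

15.81

Midpoints: 2, 6, 10, 14, 18, 22, 26
Σfm = 13×2 + 16×6 + 17×10 + 13×14 + 23×18 + 33×22 + 20×26 = 2134
n = Σf = 135
Mean = 2134 / 135 = 15.8074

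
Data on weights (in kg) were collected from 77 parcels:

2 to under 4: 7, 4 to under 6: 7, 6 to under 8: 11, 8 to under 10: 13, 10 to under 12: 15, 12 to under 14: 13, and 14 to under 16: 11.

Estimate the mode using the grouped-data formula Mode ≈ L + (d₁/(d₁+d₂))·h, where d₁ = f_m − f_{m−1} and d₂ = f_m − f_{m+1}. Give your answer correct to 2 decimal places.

Modal class: 10 to under 12 (highest frequency 15).
d₁ = 15 − 13 = 2, d₂ = 15 − 13 = 2
Mode ≈ 10 + (2/(2+2)) × 2 = 10 + 1.0000 = 11.0000

11.00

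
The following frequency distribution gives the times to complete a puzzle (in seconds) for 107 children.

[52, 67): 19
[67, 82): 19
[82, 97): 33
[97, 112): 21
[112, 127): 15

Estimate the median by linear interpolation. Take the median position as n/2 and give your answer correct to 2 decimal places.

Cumulative frequencies: 19, 38, 71, 92, 107
n = 107; position = n/2 = 53.5.
This falls in the class [82, 97): L = 82, F = 38, f = 33, h = 15.
Median ≈ 82 + ((53.5 − 38) / 33) × 15 = 89.0455

89.05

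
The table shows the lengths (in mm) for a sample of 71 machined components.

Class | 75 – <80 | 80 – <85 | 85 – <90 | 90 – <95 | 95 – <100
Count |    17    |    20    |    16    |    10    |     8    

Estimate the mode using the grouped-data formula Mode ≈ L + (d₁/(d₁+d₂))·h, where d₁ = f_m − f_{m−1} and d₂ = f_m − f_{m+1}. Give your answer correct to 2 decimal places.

Modal class: 80 – <85 (highest frequency 20).
d₁ = 20 − 17 = 3, d₂ = 20 − 16 = 4
Mode ≈ 80 + (3/(3+4)) × 5 = 80 + 2.1429 = 82.1429

82.14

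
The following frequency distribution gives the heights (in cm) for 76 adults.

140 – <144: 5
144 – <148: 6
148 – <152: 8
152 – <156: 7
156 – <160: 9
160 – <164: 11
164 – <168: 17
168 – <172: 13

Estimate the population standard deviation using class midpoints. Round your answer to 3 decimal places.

Midpoints: 142, 146, 150, 154, 158, 162, 166, 170
n = 76, Σfm = 12100, mean = 159.2105
Σfm² = 1932240
Σf(m − x̄)² = Σfm² − (Σfm)²/n = 1932240 − 12100²/76 = 5792.6316
Population variance = 5792.6316 / 76 = 76.2188
Standard deviation = √76.2188 = 8.7303

8.730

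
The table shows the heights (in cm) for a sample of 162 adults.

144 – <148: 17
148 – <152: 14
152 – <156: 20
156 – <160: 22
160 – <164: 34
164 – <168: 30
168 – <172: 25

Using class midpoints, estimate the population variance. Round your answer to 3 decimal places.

57.062

Midpoints: 146, 150, 154, 158, 162, 166, 170
n = 162, Σfm = 25876, mean = 159.7284
Σfm² = 4142376
Σf(m − x̄)² = Σfm² − (Σfm)²/n = 4142376 − 25876²/162 = 9244.0494
Population variance = 9244.0494 / 162 = 57.0620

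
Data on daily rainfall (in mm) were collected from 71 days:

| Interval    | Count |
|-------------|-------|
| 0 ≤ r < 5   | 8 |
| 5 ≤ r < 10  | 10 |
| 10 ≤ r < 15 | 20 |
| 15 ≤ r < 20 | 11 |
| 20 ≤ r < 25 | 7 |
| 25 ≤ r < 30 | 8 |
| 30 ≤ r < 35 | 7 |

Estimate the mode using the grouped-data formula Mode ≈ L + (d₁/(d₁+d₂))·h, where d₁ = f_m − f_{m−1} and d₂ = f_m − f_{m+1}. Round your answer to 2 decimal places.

Modal class: 10 ≤ r < 15 (highest frequency 20).
d₁ = 20 − 10 = 10, d₂ = 20 − 11 = 9
Mode ≈ 10 + (10/(10+9)) × 5 = 10 + 2.6316 = 12.6316

12.63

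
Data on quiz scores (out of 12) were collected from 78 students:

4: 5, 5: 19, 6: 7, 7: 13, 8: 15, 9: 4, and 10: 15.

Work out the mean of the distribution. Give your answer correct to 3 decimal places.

7.103

Values: 4, 5, 6, 7, 8, 9, 10
Σfx = 5×4 + 19×5 + 7×6 + 13×7 + 15×8 + 4×9 + 15×10 = 554
n = Σf = 78
Mean = 554 / 78 = 7.1026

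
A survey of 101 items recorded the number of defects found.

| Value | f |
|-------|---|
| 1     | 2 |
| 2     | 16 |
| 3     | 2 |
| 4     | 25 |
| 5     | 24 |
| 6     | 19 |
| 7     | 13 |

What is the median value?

Cumulative frequencies: 2, 18, 20, 45, 69, 88, 101
n = 101, so the median is the value in position (n+1)/2 = 51.
Position 51 falls at value 5.

5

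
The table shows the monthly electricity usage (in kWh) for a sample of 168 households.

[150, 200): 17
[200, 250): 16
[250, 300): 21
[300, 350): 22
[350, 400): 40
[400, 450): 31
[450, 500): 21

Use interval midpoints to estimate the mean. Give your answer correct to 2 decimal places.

343.15

Midpoints: 175, 225, 275, 325, 375, 425, 475
Σfm = 17×175 + 16×225 + 21×275 + 22×325 + 40×375 + 31×425 + 21×475 = 57650
n = Σf = 168
Mean = 57650 / 168 = 343.1548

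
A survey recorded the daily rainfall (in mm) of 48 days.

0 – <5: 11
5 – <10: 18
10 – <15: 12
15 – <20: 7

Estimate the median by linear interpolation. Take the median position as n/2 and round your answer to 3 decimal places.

8.611

Cumulative frequencies: 11, 29, 41, 48
n = 48; position = n/2 = 24.
This falls in the class 5 – <10: L = 5, F = 11, f = 18, h = 5.
Median ≈ 5 + ((24 − 11) / 18) × 5 = 8.6111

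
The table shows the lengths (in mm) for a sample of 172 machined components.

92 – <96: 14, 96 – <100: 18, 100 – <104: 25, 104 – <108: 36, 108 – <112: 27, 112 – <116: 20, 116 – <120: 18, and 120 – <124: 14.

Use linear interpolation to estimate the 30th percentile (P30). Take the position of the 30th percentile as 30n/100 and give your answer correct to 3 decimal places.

103.136

Cumulative frequencies: 14, 32, 57, 93, 120, 140, 158, 172
n = 172; position = 30n/100 = 51.6.
This falls in the class 100 – <104: L = 100, F = 32, f = 25, h = 4.
30th percentile ≈ 100 + ((51.6 − 32) / 25) × 4 = 103.1360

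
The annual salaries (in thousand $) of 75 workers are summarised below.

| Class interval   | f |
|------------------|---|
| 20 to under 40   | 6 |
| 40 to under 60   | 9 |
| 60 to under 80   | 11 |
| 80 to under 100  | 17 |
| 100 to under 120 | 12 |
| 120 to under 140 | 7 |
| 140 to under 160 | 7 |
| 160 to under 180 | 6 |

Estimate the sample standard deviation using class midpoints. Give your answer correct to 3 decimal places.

Midpoints: 30, 50, 70, 90, 110, 130, 150, 170
n = 75, Σfm = 7230, mean = 96.4000
Σfm² = 813900
Σf(m − x̄)² = Σfm² − (Σfm)²/n = 813900 − 7230²/75 = 116928.0000
Sample variance = 116928.0000 / 74 = 1580.1081
Standard deviation = √1580.1081 = 39.7506

39.751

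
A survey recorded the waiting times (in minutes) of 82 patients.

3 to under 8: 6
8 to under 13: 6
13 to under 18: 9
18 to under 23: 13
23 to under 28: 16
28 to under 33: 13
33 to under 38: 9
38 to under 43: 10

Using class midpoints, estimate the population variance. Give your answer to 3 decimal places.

102.513

Midpoints: 5.5, 10.5, 15.5, 20.5, 25.5, 30.5, 35.5, 40.5
n = 82, Σfm = 2031, mean = 24.7683
Σfm² = 58710.5
Σf(m − x̄)² = Σfm² − (Σfm)²/n = 58710.5 − 2031²/82 = 8406.0976
Population variance = 8406.0976 / 82 = 102.5134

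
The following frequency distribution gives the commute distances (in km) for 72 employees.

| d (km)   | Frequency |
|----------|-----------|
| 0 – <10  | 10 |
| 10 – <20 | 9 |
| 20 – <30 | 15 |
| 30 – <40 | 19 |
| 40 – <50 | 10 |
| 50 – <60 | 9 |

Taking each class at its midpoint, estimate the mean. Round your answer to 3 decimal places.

Midpoints: 5, 15, 25, 35, 45, 55
Σfm = 10×5 + 9×15 + 15×25 + 19×35 + 10×45 + 9×55 = 2170
n = Σf = 72
Mean = 2170 / 72 = 30.1389

30.139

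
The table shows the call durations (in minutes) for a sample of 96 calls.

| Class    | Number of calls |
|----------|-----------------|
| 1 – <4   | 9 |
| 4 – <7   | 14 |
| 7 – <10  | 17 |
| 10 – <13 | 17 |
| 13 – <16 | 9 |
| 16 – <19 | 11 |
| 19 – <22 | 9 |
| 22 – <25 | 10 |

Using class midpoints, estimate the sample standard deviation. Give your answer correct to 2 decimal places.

Midpoints: 2.5, 5.5, 8.5, 11.5, 14.5, 17.5, 20.5, 23.5
n = 96, Σfm = 1182, mean = 12.3125
Σfm² = 18522
Σf(m − x̄)² = Σfm² − (Σfm)²/n = 18522 − 1182²/96 = 3968.6250
Sample variance = 3968.6250 / 95 = 41.7750
Standard deviation = √41.7750 = 6.4634

6.46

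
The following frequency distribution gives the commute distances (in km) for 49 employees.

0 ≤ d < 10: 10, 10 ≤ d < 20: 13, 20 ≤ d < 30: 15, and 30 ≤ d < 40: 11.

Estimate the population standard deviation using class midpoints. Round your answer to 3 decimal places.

Midpoints: 5, 15, 25, 35
n = 49, Σfm = 1005, mean = 20.5102
Σfm² = 26025
Σf(m − x̄)² = Σfm² − (Σfm)²/n = 26025 − 1005²/49 = 5412.2449
Population variance = 5412.2449 / 49 = 110.4540
Standard deviation = √110.4540 = 10.5097

10.510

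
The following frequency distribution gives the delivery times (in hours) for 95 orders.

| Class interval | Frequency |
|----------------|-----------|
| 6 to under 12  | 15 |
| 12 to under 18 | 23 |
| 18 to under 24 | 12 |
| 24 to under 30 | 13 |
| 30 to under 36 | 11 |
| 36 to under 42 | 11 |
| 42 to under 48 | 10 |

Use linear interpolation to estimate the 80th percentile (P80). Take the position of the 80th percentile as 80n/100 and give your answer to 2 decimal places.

Cumulative frequencies: 15, 38, 50, 63, 74, 85, 95
n = 95; position = 80n/100 = 76.
This falls in the class 36 to under 42: L = 36, F = 74, f = 11, h = 6.
80th percentile ≈ 36 + ((76 − 74) / 11) × 6 = 37.0909

37.09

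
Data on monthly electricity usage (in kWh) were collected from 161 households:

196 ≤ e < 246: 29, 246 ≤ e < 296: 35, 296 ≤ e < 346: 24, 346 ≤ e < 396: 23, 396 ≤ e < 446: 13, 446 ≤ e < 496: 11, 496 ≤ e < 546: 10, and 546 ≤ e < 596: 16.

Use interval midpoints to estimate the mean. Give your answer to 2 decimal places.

Midpoints: 221, 271, 321, 371, 421, 471, 521, 571
Σfm = 29×221 + 35×271 + 24×321 + 23×371 + 13×421 + 11×471 + 10×521 + 16×571 = 57131
n = Σf = 161
Mean = 57131 / 161 = 354.8509

354.85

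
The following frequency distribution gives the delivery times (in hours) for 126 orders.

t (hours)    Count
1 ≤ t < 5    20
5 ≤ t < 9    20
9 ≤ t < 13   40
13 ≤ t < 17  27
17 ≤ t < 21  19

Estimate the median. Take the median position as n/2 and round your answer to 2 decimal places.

Cumulative frequencies: 20, 40, 80, 107, 126
n = 126; position = n/2 = 63.
This falls in the class 9 ≤ t < 13: L = 9, F = 40, f = 40, h = 4.
Median ≈ 9 + ((63 − 40) / 40) × 4 = 11.3000

11.30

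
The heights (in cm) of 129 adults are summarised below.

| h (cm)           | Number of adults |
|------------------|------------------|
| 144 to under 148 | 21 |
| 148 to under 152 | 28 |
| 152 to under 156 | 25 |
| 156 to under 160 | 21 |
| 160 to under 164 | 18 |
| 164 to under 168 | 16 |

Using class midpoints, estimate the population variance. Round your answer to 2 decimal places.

42.11

Midpoints: 146, 150, 154, 158, 162, 166
n = 129, Σfm = 20006, mean = 155.0853
Σfm² = 3108068
Σf(m − x̄)² = Σfm² − (Σfm)²/n = 3108068 − 20006²/129 = 5432.0620
Population variance = 5432.0620 / 129 = 42.1090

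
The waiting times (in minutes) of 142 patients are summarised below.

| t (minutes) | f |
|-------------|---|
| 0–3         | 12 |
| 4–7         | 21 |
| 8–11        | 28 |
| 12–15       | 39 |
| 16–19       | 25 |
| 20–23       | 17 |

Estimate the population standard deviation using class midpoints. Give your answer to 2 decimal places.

5.79

Midpoints: 1.5, 5.5, 9.5, 13.5, 17.5, 21.5
n = 142, Σfm = 1729, mean = 12.1761
Σfm² = 25811.5
Σf(m − x̄)² = Σfm² − (Σfm)²/n = 25811.5 − 1729²/142 = 4759.0986
Population variance = 4759.0986 / 142 = 33.5148
Standard deviation = √33.5148 = 5.7892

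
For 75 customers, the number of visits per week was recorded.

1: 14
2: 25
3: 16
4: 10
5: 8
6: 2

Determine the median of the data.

2

Cumulative frequencies: 14, 39, 55, 65, 73, 75
n = 75, so the median is the value in position (n+1)/2 = 38.
Position 38 falls at value 2.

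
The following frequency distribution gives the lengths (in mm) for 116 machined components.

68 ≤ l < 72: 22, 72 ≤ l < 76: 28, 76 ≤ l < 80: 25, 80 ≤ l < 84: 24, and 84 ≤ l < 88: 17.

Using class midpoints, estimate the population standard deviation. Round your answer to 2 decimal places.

5.33

Midpoints: 70, 74, 78, 82, 86
n = 116, Σfm = 8992, mean = 77.5172
Σfm² = 700336
Σf(m − x̄)² = Σfm² − (Σfm)²/n = 700336 − 8992²/116 = 3300.9655
Population variance = 3300.9655 / 116 = 28.4566
Standard deviation = √28.4566 = 5.3345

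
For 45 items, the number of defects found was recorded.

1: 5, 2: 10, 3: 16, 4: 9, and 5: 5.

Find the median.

Cumulative frequencies: 5, 15, 31, 40, 45
n = 45, so the median is the value in position (n+1)/2 = 23.
Position 23 falls at value 3.

3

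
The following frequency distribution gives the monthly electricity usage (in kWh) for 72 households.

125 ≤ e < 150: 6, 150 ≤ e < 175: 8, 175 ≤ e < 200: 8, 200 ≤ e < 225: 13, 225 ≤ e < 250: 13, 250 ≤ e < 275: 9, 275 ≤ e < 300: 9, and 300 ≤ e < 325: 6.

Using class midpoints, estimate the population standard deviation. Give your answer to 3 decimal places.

Midpoints: 137.5, 162.5, 187.5, 212.5, 237.5, 262.5, 287.5, 312.5
n = 72, Σfm = 16300, mean = 226.3889
Σfm² = 3876250
Σf(m − x̄)² = Σfm² − (Σfm)²/n = 3876250 − 16300²/72 = 186111.1111
Population variance = 186111.1111 / 72 = 2584.8765
Standard deviation = √2584.8765 = 50.8417

50.842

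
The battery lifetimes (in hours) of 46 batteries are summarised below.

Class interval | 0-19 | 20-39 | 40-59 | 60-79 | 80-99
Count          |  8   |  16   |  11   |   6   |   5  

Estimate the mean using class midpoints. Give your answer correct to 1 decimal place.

Midpoints: 9.5, 29.5, 49.5, 69.5, 89.5
Σfm = 8×9.5 + 16×29.5 + 11×49.5 + 6×69.5 + 5×89.5 = 1957
n = Σf = 46
Mean = 1957 / 46 = 42.5435

42.5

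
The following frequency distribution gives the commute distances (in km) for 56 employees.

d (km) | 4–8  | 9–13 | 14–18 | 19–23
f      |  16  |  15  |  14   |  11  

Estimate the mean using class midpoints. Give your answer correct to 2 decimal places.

12.79

Midpoints: 6, 11, 16, 21
Σfm = 16×6 + 15×11 + 14×16 + 11×21 = 716
n = Σf = 56
Mean = 716 / 56 = 12.7857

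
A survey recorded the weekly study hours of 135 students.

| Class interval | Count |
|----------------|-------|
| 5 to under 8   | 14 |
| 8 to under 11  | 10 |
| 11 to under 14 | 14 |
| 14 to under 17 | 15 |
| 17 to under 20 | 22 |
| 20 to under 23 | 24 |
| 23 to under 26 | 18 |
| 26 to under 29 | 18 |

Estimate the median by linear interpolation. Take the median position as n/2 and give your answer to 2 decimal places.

Cumulative frequencies: 14, 24, 38, 53, 75, 99, 117, 135
n = 135; position = n/2 = 67.5.
This falls in the class 17 to under 20: L = 17, F = 53, f = 22, h = 3.
Median ≈ 17 + ((67.5 − 53) / 22) × 3 = 18.9773

18.98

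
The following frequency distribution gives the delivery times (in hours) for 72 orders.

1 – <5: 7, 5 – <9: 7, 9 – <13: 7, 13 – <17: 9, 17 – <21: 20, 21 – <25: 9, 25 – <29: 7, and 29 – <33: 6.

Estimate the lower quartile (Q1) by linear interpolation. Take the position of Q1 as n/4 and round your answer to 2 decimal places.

Cumulative frequencies: 7, 14, 21, 30, 50, 59, 66, 72
n = 72; position = n/4 = 18.
This falls in the class 9 – <13: L = 9, F = 14, f = 7, h = 4.
Lower quartile ≈ 9 + ((18 − 14) / 7) × 4 = 11.2857

11.29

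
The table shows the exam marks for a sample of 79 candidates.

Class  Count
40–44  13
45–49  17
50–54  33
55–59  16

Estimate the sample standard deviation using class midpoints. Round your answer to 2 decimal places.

Midpoints: 42, 47, 52, 57
n = 79, Σfm = 3973, mean = 50.2911
Σfm² = 201701
Σf(m − x̄)² = Σfm² − (Σfm)²/n = 201701 − 3973²/79 = 1894.3038
Sample variance = 1894.3038 / 78 = 24.2859
Standard deviation = √24.2859 = 4.9281

4.93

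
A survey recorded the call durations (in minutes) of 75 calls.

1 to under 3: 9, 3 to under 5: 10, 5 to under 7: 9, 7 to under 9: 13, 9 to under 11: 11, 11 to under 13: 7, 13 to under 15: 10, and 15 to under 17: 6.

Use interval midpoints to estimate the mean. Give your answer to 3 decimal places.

8.613

Midpoints: 2, 4, 6, 8, 10, 12, 14, 16
Σfm = 9×2 + 10×4 + 9×6 + 13×8 + 11×10 + 7×12 + 10×14 + 6×16 = 646
n = Σf = 75
Mean = 646 / 75 = 8.6133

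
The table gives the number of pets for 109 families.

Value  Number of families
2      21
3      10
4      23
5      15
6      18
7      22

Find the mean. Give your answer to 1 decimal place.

4.6

Values: 2, 3, 4, 5, 6, 7
Σfx = 21×2 + 10×3 + 23×4 + 15×5 + 18×6 + 22×7 = 501
n = Σf = 109
Mean = 501 / 109 = 4.5963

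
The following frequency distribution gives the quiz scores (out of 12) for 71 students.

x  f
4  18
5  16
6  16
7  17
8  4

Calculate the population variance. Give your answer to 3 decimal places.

1.560

Values: 4, 5, 6, 7, 8
n = 71, Σfx = 399, mean = 5.6197
Σfx² = 2353
Σf(x − x̄)² = Σfx² − (Σfx)²/n = 2353 − 399²/71 = 110.7324
Population variance = 110.7324 / 71 = 1.5596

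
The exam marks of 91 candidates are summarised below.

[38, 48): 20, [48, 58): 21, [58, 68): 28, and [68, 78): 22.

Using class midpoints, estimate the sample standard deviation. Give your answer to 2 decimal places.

10.87

Midpoints: 43, 53, 63, 73
n = 91, Σfm = 5343, mean = 58.7143
Σfm² = 324339
Σf(m − x̄)² = Σfm² − (Σfm)²/n = 324339 − 5343²/91 = 10628.5714
Sample variance = 10628.5714 / 90 = 118.0952
Standard deviation = √118.0952 = 10.8672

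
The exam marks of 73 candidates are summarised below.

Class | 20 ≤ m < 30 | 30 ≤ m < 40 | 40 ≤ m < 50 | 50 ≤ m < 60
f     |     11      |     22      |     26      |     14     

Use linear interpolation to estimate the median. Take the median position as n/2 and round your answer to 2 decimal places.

Cumulative frequencies: 11, 33, 59, 73
n = 73; position = n/2 = 36.5.
This falls in the class 40 ≤ m < 50: L = 40, F = 33, f = 26, h = 10.
Median ≈ 40 + ((36.5 − 33) / 26) × 10 = 41.3462

41.35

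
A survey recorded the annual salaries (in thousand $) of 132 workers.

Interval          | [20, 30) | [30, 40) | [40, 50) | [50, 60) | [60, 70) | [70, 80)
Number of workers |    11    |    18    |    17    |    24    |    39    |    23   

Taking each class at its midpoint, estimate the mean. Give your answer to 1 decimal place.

Midpoints: 25, 35, 45, 55, 65, 75
Σfm = 11×25 + 18×35 + 17×45 + 24×55 + 39×65 + 23×75 = 7250
n = Σf = 132
Mean = 7250 / 132 = 54.9242

54.9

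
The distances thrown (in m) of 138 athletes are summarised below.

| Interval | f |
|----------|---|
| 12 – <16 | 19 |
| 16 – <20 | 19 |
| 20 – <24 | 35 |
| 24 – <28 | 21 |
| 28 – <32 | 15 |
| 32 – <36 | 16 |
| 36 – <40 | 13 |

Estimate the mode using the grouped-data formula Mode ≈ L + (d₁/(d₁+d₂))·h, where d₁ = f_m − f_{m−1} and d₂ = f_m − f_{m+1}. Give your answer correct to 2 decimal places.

Modal class: 20 – <24 (highest frequency 35).
d₁ = 35 − 19 = 16, d₂ = 35 − 21 = 14
Mode ≈ 20 + (16/(16+14)) × 4 = 20 + 2.1333 = 22.1333

22.13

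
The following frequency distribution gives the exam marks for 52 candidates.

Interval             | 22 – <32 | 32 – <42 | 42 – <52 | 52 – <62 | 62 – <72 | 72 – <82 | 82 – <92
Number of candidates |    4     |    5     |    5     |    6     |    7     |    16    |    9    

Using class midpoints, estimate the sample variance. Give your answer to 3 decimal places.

360.294

Midpoints: 27, 37, 47, 57, 67, 77, 87
n = 52, Σfm = 3354, mean = 64.5000
Σfm² = 234708
Σf(m − x̄)² = Σfm² − (Σfm)²/n = 234708 − 3354²/52 = 18375.0000
Sample variance = 18375.0000 / 51 = 360.2941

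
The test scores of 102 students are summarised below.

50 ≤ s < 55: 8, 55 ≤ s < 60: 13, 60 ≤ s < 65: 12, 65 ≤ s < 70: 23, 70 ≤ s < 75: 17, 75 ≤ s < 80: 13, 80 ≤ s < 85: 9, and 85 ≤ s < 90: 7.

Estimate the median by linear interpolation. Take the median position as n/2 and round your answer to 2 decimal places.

68.91

Cumulative frequencies: 8, 21, 33, 56, 73, 86, 95, 102
n = 102; position = n/2 = 51.
This falls in the class 65 ≤ s < 70: L = 65, F = 33, f = 23, h = 5.
Median ≈ 65 + ((51 − 33) / 23) × 5 = 68.9130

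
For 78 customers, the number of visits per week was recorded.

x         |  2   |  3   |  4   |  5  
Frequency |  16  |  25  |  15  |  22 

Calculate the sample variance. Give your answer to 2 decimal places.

Values: 2, 3, 4, 5
n = 78, Σfx = 277, mean = 3.5513
Σfx² = 1079
Σf(x − x̄)² = Σfx² − (Σfx)²/n = 1079 − 277²/78 = 95.2949
Sample variance = 95.2949 / 77 = 1.2376

1.24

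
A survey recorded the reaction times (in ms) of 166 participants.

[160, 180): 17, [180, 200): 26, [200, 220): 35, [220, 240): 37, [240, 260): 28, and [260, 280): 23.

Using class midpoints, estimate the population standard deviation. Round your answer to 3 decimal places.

Midpoints: 170, 190, 210, 230, 250, 270
n = 166, Σfm = 36900, mean = 222.2892
Σfm² = 8357400
Σf(m − x̄)² = Σfm² − (Σfm)²/n = 8357400 − 36900²/166 = 154930.1205
Population variance = 154930.1205 / 166 = 933.3140
Standard deviation = √933.3140 = 30.5502

30.550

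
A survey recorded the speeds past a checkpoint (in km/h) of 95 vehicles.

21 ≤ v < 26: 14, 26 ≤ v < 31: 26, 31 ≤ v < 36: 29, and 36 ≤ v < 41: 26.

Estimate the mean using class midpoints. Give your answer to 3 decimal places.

Midpoints: 23.5, 28.5, 33.5, 38.5
Σfm = 14×23.5 + 26×28.5 + 29×33.5 + 26×38.5 = 3042.5
n = Σf = 95
Mean = 3042.5 / 95 = 32.0263

32.026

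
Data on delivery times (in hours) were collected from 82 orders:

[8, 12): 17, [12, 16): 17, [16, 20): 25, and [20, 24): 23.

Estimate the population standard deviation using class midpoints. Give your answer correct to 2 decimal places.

4.38

Midpoints: 10, 14, 18, 22
n = 82, Σfm = 1364, mean = 16.6341
Σfm² = 24264
Σf(m − x̄)² = Σfm² − (Σfm)²/n = 24264 − 1364²/82 = 1575.0244
Population variance = 1575.0244 / 82 = 19.2076
Standard deviation = √19.2076 = 4.3826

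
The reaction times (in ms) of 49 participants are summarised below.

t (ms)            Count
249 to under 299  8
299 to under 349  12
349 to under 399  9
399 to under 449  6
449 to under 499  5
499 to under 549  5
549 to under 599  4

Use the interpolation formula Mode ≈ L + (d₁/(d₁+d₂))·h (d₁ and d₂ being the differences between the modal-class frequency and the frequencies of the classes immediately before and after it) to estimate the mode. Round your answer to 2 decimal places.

Modal class: 299 to under 349 (highest frequency 12).
d₁ = 12 − 8 = 4, d₂ = 12 − 9 = 3
Mode ≈ 299 + (4/(4+3)) × 50 = 299 + 28.5714 = 327.5714

327.57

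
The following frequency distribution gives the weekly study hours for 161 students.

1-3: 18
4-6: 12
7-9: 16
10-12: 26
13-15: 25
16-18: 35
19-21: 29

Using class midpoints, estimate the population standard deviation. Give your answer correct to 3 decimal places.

Midpoints: 2, 5, 8, 11, 14, 17, 20
n = 161, Σfm = 2035, mean = 12.6398
Σfm² = 31157
Σf(m − x̄)² = Σfm² − (Σfm)²/n = 31157 − 2035²/161 = 5435.1056
Population variance = 5435.1056 / 161 = 33.7584
Standard deviation = √33.7584 = 5.8102

5.810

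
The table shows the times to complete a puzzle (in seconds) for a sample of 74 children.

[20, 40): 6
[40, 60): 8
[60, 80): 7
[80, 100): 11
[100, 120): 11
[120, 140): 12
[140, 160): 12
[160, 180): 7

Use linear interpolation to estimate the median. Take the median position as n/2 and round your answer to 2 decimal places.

109.09

Cumulative frequencies: 6, 14, 21, 32, 43, 55, 67, 74
n = 74; position = n/2 = 37.
This falls in the class [100, 120): L = 100, F = 32, f = 11, h = 20.
Median ≈ 100 + ((37 − 32) / 11) × 20 = 109.0909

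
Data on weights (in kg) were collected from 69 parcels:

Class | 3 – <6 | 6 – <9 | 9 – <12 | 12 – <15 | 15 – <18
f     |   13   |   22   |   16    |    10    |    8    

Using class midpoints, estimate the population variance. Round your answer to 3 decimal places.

14.216

Midpoints: 4.5, 7.5, 10.5, 13.5, 16.5
n = 69, Σfm = 658.5, mean = 9.5435
Σfm² = 7265.25
Σf(m − x̄)² = Σfm² − (Σfm)²/n = 7265.25 − 658.5²/69 = 980.8696
Population variance = 980.8696 / 69 = 14.2155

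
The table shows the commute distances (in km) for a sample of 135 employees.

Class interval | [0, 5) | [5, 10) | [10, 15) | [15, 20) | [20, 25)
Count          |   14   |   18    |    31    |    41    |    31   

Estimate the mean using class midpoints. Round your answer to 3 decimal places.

14.611

Midpoints: 2.5, 7.5, 12.5, 17.5, 22.5
Σfm = 14×2.5 + 18×7.5 + 31×12.5 + 41×17.5 + 31×22.5 = 1972.5
n = Σf = 135
Mean = 1972.5 / 135 = 14.6111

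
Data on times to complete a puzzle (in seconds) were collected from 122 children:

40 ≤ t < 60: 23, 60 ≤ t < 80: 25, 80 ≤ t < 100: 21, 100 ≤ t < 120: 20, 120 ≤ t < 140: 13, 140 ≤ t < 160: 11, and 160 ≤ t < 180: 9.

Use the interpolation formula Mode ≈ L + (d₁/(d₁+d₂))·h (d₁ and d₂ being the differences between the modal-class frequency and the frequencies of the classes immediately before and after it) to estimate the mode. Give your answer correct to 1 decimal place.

66.7

Modal class: 60 ≤ t < 80 (highest frequency 25).
d₁ = 25 − 23 = 2, d₂ = 25 − 21 = 4
Mode ≈ 60 + (2/(2+4)) × 20 = 60 + 6.6667 = 66.6667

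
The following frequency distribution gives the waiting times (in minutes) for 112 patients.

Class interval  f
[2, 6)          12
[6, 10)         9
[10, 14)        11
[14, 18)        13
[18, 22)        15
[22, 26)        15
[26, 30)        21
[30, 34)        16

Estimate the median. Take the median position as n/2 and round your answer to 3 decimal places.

20.933

Cumulative frequencies: 12, 21, 32, 45, 60, 75, 96, 112
n = 112; position = n/2 = 56.
This falls in the class [18, 22): L = 18, F = 45, f = 15, h = 4.
Median ≈ 18 + ((56 − 45) / 15) × 4 = 20.9333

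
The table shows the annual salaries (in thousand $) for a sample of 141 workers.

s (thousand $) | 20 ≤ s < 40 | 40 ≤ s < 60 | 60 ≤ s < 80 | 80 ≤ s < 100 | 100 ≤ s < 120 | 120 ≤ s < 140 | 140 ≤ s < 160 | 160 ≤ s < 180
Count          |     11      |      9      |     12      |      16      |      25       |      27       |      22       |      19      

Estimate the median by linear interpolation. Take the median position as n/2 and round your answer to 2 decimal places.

Cumulative frequencies: 11, 20, 32, 48, 73, 100, 122, 141
n = 141; position = n/2 = 70.5.
This falls in the class 100 ≤ s < 120: L = 100, F = 48, f = 25, h = 20.
Median ≈ 100 + ((70.5 − 48) / 25) × 20 = 118.0000

118.00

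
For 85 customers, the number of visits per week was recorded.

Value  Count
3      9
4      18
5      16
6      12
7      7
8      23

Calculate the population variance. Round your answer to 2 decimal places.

3.06

Values: 3, 4, 5, 6, 7, 8
n = 85, Σfx = 484, mean = 5.6941
Σfx² = 3016
Σf(x − x̄)² = Σfx² − (Σfx)²/n = 3016 − 484²/85 = 260.0471
Population variance = 260.0471 / 85 = 3.0594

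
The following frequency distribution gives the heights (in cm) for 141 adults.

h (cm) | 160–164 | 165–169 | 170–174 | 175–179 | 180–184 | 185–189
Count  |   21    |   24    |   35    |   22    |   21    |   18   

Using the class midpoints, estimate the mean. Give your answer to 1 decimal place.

Midpoints: 162, 167, 172, 177, 182, 187
Σfm = 21×162 + 24×167 + 35×172 + 22×177 + 21×182 + 18×187 = 24512
n = Σf = 141
Mean = 24512 / 141 = 173.8440

173.8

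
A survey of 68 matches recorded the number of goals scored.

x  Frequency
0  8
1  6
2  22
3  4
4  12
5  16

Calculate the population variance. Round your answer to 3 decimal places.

2.811

Values: 0, 1, 2, 3, 4, 5
n = 68, Σfx = 190, mean = 2.7941
Σfx² = 722
Σf(x − x̄)² = Σfx² − (Σfx)²/n = 722 − 190²/68 = 191.1176
Population variance = 191.1176 / 68 = 2.8106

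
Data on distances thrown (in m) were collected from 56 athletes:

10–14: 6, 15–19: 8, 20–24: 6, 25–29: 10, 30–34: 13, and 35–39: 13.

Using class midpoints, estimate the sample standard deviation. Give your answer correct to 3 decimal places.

Midpoints: 12, 17, 22, 27, 32, 37
n = 56, Σfm = 1507, mean = 26.9107
Σfm² = 44479
Σf(m − x̄)² = Σfm² − (Σfm)²/n = 44479 − 1507²/56 = 3924.5536
Sample variance = 3924.5536 / 55 = 71.3555
Standard deviation = √71.3555 = 8.4472

8.447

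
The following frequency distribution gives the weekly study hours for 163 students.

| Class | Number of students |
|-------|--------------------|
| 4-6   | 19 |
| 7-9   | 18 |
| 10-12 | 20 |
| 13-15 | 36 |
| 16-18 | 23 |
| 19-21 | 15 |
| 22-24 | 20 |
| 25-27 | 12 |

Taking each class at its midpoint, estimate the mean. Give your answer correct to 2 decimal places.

14.88

Midpoints: 5, 8, 11, 14, 17, 20, 23, 26
Σfm = 19×5 + 18×8 + 20×11 + 36×14 + 23×17 + 15×20 + 20×23 + 12×26 = 2426
n = Σf = 163
Mean = 2426 / 163 = 14.8834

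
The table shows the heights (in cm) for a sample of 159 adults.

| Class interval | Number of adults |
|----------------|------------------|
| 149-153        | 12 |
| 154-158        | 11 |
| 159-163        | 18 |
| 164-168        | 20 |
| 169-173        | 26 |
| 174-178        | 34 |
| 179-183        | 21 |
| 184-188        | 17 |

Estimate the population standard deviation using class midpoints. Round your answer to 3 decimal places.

10.136

Midpoints: 151, 156, 161, 166, 171, 176, 181, 186
n = 159, Σfm = 27139, mean = 170.6855
Σfm² = 4648569
Σf(m − x̄)² = Σfm² − (Σfm)²/n = 4648569 − 27139²/159 = 16334.2767
Population variance = 16334.2767 / 159 = 102.7313
Standard deviation = √102.7313 = 10.1356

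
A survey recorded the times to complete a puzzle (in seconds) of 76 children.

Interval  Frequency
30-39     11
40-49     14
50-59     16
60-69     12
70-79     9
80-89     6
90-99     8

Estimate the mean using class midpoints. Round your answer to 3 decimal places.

60.289

Midpoints: 34.5, 44.5, 54.5, 64.5, 74.5, 84.5, 94.5
Σfm = 11×34.5 + 14×44.5 + 16×54.5 + 12×64.5 + 9×74.5 + 6×84.5 + 8×94.5 = 4582
n = Σf = 76
Mean = 4582 / 76 = 60.2895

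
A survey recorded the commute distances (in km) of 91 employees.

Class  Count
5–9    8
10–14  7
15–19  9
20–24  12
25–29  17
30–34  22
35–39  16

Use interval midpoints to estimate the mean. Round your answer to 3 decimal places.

Midpoints: 7, 12, 17, 22, 27, 32, 37
Σfm = 8×7 + 7×12 + 9×17 + 12×22 + 17×27 + 22×32 + 16×37 = 2312
n = Σf = 91
Mean = 2312 / 91 = 25.4066

25.407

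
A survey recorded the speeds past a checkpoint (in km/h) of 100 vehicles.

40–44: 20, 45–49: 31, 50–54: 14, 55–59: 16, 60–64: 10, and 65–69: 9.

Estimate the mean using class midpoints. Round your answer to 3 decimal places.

51.600

Midpoints: 42, 47, 52, 57, 62, 67
Σfm = 20×42 + 31×47 + 14×52 + 16×57 + 10×62 + 9×67 = 5160
n = Σf = 100
Mean = 5160 / 100 = 51.6000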